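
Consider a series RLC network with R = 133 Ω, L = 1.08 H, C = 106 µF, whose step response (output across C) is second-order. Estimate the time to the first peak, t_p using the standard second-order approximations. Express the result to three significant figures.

t_p ≈ 0.0447 s

For a series RLC circuit (capacitor voltage as output), ω_n = 1/√(LC) = 1/√(1.08 H · 106 µF) = 93.5 rad/s.
ζ = (R/2)·√(C/L) = (133/2)·√(106 µF/1.08 H) = 0.659.
The damped frequency ω_d = ω_n√(1−ζ²) = 70.3 rad/s. t_p = π/ω_d = 0.0447 s.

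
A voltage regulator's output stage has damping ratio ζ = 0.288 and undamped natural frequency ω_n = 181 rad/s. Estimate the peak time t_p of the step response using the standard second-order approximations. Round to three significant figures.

t_p ≈ 0.0181 s

The damped frequency is ω_d = ω_n√(1−ζ²) = 181·√(1−0.0829) = 173 rad/s.
Peak time t_p = π/ω_d = π/173 = 0.0181 s.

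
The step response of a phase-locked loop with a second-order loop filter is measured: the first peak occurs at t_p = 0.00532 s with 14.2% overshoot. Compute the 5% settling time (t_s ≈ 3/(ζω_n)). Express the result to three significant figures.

The overshoot fixes ζ = −ln(OS)/√(π²+ln²(OS)) = 0.528.
t_p = π/ω_d ⇒ ω_d = 591 rad/s; then ω_n = ω_d/√(1−ζ²) = 695 rad/s.
t_s ≈ 3/(ζω_n) = 3/(0.528·695) = 0.00818 s.

t_s ≈ 0.00818 s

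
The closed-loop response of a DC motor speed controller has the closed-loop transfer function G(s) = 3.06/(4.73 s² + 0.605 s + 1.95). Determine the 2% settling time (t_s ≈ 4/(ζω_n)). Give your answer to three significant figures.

Dividing through by 4.73: denominator becomes s² + 0.1279 s + 0.4123.
So ω_n = √0.4123 = 0.642 rad/s and ζ = 0.1279/(2·0.642) = 0.0996.
t_s ≈ 4/(ζω_n) = 62.5 s.

t_s ≈ 62.5 s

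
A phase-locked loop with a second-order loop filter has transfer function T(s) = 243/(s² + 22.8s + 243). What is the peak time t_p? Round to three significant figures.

Comparing the denominator to s² + 2ζω_n s + ω_n²: ω_n = √243 = 15.6 rad/s, and 2ζω_n = 22.8 so ζ = 22.8/(2·15.6) = 0.731.
ω_d = 15.6·√(1 − 0.731²) = 10.6 rad/s. Then t_p = π/ω_d = 0.295 s.

t_p ≈ 0.295 s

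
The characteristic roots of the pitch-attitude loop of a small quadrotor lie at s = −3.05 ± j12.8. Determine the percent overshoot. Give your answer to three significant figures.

The poles are at −σ ± jω_d with σ = 3.05 and ω_d = 12.8, so ω_n = √(σ²+ω_d²) = 13.2 rad/s and ζ = σ/ω_n = 0.232.
%OS = 100 e^{−πζ/√(1−ζ²)} with ζ = 0.232 gives 47.3%.

%OS ≈ 47.3%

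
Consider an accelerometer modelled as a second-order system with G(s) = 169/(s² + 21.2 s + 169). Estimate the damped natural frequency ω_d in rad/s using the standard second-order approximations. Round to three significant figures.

ω_d ≈ 7.53 rad/s

Comparing the denominator to s² + 2ζω_n s + ω_n²: ω_n = √169 = 13.0 rad/s, and 2ζω_n = 21.2 so ζ = 21.2/(2·13.0) = 0.815.
ω_d = 13.0·√(1 − 0.815²) = 7.53 rad/s.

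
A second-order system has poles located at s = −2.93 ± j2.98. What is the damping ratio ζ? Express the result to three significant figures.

ζ ≈ 0.701

|pole| = ω_n = √(2.93² + 2.98²) = 4.18 rad/s; ζ = cos θ = σ/ω_n = 0.701.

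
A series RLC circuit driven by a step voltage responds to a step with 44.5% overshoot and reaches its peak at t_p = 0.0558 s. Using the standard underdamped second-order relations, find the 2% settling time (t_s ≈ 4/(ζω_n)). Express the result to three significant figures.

t_s ≈ 0.276 s

ζ from %OS: ζ = |ln 0.445|/√(π²+ln²0.445) = 0.250.
From t_p = π/ω_d, ω_d = π/0.0558 = 56.3 rad/s, so ω_n = ω_d/√(1−ζ²) = 58.1 rad/s.
t_s ≈ 4/(ζω_n) = 4/(0.250·58.1) = 0.276 s.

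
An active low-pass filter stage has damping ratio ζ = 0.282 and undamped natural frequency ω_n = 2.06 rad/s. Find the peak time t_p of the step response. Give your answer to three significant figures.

The damped frequency is ω_d = ω_n√(1−ζ²) = 2.06·√(1−0.0795) = 1.98 rad/s.
Peak time t_p = π/ω_d = π/1.98 = 1.59 s.

t_p ≈ 1.59 s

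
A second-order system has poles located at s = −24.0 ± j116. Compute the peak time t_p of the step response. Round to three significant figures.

t_p ≈ 0.0271 s

t_p = π/ω_d with ω_d = 116 (the imaginary part), so t_p = 0.0271 s.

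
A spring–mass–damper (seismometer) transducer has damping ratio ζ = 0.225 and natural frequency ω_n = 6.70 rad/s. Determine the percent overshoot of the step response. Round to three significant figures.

%OS ≈ 48.4%

For an underdamped second-order system, %OS = 100·exp(−πζ/√(1−ζ²)).
πζ/√(1−ζ²) = π·0.225/√(1−0.0506) = 0.7255, so %OS = 100·e^(−0.7255) = 48.4%.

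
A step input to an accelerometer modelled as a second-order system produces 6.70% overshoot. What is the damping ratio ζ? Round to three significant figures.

ζ = −ln(OS)/√(π² + (ln OS)²). With OS = 0.0670, ln OS = −2.703 and ζ = 2.703/4.144 = 0.652.

ζ ≈ 0.652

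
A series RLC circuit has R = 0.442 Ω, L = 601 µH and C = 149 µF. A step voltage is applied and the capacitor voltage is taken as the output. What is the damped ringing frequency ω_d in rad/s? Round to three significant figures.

ω_d ≈ 3320 rad/s

For a series RLC circuit (capacitor voltage as output), ω_n = 1/√(LC) = 1/√(601 µH · 149 µF) = 3340 rad/s.
ζ = (R/2)·√(C/L) = (0.442/2)·√(149 µF/601 µH) = 0.110.
ω_d = ω_n√(1−ζ²) = 3320 rad/s.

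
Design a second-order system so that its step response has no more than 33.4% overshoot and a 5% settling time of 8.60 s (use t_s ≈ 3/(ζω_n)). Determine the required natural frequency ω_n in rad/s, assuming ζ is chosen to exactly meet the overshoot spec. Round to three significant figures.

ω_n ≈ 1.06 rad/s

ζ = −ln(OS)/√(π² + (ln OS)²). With OS = 0.334, ln OS = −1.097 and ζ = 1.097/3.327 = 0.330.
From t_s ≈ 3/(ζω_n): ω_n = 3/(ζ·t_s) = 3/(0.330·8.60) = 1.06 rad/s.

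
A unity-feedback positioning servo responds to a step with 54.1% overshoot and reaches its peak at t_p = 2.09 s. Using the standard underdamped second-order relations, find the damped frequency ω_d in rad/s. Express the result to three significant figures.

t_p = π/ω_d, so ω_d = π/2.09 = 1.50 rad/s.

ω_d ≈ 1.50 rad/s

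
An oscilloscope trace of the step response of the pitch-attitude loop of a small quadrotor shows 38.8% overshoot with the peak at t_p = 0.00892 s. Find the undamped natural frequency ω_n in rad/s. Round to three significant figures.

ω_n ≈ 368 rad/s

From the overshoot, ζ = −ln(OS)/√(π²+ln²(OS)) = 0.289.
From t_p = π/ω_d, ω_d = π/0.00892 = 352 rad/s, so ω_n = ω_d/√(1−ζ²) = 368 rad/s.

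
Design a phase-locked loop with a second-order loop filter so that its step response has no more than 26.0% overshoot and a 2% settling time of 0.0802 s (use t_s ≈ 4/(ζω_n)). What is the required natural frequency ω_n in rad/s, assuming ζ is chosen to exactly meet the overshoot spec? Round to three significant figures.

ω_n ≈ 127 rad/s

ζ = −ln(OS)/√(π² + (ln OS)²). With OS = 0.260, ln OS = −1.347 and ζ = 1.347/3.418 = 0.394.
From t_s ≈ 4/(ζω_n): ω_n = 4/(ζ·t_s) = 4/(0.394·0.0802) = 127 rad/s.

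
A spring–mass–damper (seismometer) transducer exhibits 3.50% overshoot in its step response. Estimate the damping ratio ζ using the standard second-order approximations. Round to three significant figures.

ζ = −ln(OS)/√(π² + (ln OS)²). With OS = 0.0350, ln OS = −3.352 and ζ = 3.352/4.594 = 0.730.

ζ ≈ 0.730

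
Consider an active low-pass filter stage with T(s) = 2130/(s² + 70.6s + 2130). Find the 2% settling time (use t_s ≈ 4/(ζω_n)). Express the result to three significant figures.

t_s ≈ 0.113 s

ω_n = √2130 = 46.2 rad/s; ζ = 70.6/(2·46.2) = 0.765.
t_s ≈ 4/(ζω_n) = 4/(0.765·46.2) = 0.113 s.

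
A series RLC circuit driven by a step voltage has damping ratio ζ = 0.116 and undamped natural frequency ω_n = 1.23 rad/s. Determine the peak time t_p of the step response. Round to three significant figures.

t_p ≈ 2.57 s

The damped frequency is ω_d = ω_n√(1−ζ²) = 1.23·√(1−0.0135) = 1.22 rad/s.
Peak time t_p = π/ω_d = π/1.22 = 2.57 s.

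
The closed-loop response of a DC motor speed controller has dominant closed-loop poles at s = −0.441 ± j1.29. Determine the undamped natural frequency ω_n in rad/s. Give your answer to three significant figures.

|pole| = ω_n = √(0.441² + 1.29²) = 1.36 rad/s; ζ = cos θ = σ/ω_n = 0.323.

ω_n ≈ 1.36 rad/s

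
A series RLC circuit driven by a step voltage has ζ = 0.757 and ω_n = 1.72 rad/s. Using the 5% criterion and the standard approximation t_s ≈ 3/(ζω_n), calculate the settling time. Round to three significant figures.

t_s ≈ 2.30 s

t_s ≈ 3/(ζω_n) = 3/(0.757 × 1.72) = 2.30 s.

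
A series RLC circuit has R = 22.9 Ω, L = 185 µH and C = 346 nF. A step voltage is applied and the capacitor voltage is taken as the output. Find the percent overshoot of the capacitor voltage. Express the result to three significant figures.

%OS ≈ 16.7%

For a series RLC circuit (capacitor voltage as output), ω_n = 1/√(LC) = 1/√(185 µH · 346 nF) = 125000 rad/s.
ζ = (R/2)·√(C/L) = (22.9/2)·√(346 nF/185 µH) = 0.495.
%OS = 100·exp(−πζ/√(1−ζ²)) = 16.7%.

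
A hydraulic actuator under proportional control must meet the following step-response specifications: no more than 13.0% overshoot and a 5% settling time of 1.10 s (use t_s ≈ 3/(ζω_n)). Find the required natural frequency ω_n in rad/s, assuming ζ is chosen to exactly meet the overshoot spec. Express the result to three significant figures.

ζ = −ln(OS)/√(π² + (ln OS)²). With OS = 0.130, ln OS = −2.040 and ζ = 2.040/3.746 = 0.545.
Then ω_n = 3/(ζ t_s) = 3/(0.545 × 1.10) = 5.01 rad/s.

ω_n ≈ 5.01 rad/s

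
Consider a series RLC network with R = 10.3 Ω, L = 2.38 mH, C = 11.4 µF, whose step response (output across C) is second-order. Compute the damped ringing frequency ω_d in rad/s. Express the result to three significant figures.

ω_d ≈ 5670 rad/s

For a series RLC circuit (capacitor voltage as output), ω_n = 1/√(LC) = 1/√(2.38 mH · 11.4 µF) = 6070 rad/s.
ζ = (R/2)·√(C/L) = (10.3/2)·√(11.4 µF/2.38 mH) = 0.356.
The damped frequency ω_d = ω_n√(1−ζ²) = 5670 rad/s.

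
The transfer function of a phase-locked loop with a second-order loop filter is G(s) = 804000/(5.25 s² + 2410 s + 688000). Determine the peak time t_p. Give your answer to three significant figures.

t_p ≈ 0.0112 s

Dividing through by 5.25: denominator becomes s² + 459.0 s + 131000.
So ω_n = √131000 = 362 rad/s and ζ = 459.0/(2·362) = 0.634.
The damped frequency ω_d = ω_n√(1−ζ²) = 280 rad/s. t_p = π/ω_d = 0.0112 s.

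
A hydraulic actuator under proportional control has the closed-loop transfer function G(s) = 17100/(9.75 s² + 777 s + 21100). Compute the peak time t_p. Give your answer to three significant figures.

t_p ≈ 0.131 s

Dividing through by 9.75: denominator becomes s² + 79.69 s + 2164.
So ω_n = √2164 = 46.5 rad/s and ζ = 79.69/(2·46.5) = 0.857.
ω_d = 46.5·√(1 − 0.857²) = 24.0 rad/s. t_p = π/ω_d = 0.131 s.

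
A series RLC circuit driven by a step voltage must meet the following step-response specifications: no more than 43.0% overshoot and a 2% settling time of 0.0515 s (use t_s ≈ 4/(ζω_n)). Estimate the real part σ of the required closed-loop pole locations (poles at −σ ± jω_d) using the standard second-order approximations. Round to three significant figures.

The settling-time spec alone fixes σ = ζω_n = 4/t_s = 4/0.0515 = 77.7.
(Overshoot then fixes ζ = 0.259 and hence ω_d = σ·√(1−ζ²)/ζ = 289 rad/s.)

σ ≈ 77.7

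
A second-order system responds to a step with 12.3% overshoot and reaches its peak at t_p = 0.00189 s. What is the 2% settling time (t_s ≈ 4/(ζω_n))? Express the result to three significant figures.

The overshoot fixes ζ = −ln(OS)/√(π²+ln²(OS)) = 0.555.
t_p = π/ω_d ⇒ ω_d = 1660 rad/s; then ω_n = ω_d/√(1−ζ²) = 2000 rad/s.
t_s ≈ 4/(ζω_n) = 4/(0.555·2000) = 0.00361 s.

t_s ≈ 0.00361 s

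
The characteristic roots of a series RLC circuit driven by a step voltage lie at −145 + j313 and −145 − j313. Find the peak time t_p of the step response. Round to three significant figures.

t_p = π/ω_d with ω_d = 313 (the imaginary part), so t_p = 0.0100 s.

t_p ≈ 0.0100 s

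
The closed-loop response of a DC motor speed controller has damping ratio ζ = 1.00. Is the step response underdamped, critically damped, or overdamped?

Since ζ = 1, the system is critically damped.

critically damped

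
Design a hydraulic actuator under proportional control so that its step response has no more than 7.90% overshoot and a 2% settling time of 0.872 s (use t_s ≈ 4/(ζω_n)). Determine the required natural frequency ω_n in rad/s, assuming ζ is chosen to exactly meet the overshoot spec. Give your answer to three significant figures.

ζ = −ln(OS)/√(π² + (ln OS)²). With OS = 0.0790, ln OS = −2.538 and ζ = 2.538/4.039 = 0.628.
Then ω_n = 4/(ζ t_s) = 4/(0.628 × 0.872) = 7.30 rad/s.

ω_n ≈ 7.30 rad/s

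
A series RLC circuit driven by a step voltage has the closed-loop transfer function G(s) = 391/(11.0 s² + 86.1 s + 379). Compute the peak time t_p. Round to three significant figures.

Dividing through by 11.0: denominator becomes s² + 7.827 s + 34.45.
So ω_n = √34.45 = 5.87 rad/s and ζ = 7.827/(2·5.87) = 0.667.
ω_d = ω_n√(1−ζ²) = 4.37 rad/s. t_p = π/ω_d = 0.718 s.

t_p ≈ 0.718 s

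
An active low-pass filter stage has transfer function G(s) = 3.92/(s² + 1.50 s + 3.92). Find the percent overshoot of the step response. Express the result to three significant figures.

%OS ≈ 27.6%

Comparing the denominator to s² + 2ζω_n s + ω_n²: ω_n = √3.92 = 1.98 rad/s, and 2ζω_n = 1.50 so ζ = 1.50/(2·1.98) = 0.379.
%OS = 100·exp(−πζ/√(1−ζ²)) = 27.6%.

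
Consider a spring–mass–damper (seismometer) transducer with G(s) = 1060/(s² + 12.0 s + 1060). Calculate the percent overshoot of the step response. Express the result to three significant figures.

Matching coefficients with s² + 2ζω_n s + ω_n² gives ω_n² = 1060 ⇒ ω_n = 32.6 rad/s, and ζ = 12.0/(2ω_n) = 0.184.
%OS = 100 e^{−πζ/√(1−ζ²)} with ζ = 0.184 gives 55.5%.

%OS ≈ 55.5%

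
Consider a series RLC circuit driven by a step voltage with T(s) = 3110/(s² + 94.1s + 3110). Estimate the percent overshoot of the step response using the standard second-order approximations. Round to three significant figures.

ω_n = √3110 = 55.8 rad/s; ζ = 94.1/(2·55.8) = 0.844.
%OS = 100 e^{−πζ/√(1−ζ²)} with ζ = 0.844 gives 0.717%.

%OS ≈ 0.717%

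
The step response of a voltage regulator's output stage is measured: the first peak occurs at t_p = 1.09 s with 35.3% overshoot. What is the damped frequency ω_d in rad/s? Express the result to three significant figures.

t_p = π/ω_d, so ω_d = π/1.09 = 2.88 rad/s.

ω_d ≈ 2.88 rad/s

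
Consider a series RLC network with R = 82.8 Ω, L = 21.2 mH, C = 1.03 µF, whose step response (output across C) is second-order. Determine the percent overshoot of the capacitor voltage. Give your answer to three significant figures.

For a series RLC circuit (capacitor voltage as output), ω_n = 1/√(LC) = 1/√(21.2 mH · 1.03 µF) = 6770 rad/s.
ζ = (R/2)·√(C/L) = (82.8/2)·√(1.03 µF/21.2 mH) = 0.289.
Overshoot: exp(−π·0.289/√(1−0.289²)) = 0.388, i.e. 38.8%.

%OS ≈ 38.8%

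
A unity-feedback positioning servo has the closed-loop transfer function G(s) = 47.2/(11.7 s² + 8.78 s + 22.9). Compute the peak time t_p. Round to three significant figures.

t_p ≈ 2.33 s

Dividing through by 11.7: denominator becomes s² + 0.7504 s + 1.957.
So ω_n = √1.957 = 1.40 rad/s and ζ = 0.7504/(2·1.40) = 0.268.
The damped frequency ω_d = ω_n√(1−ζ²) = 1.35 rad/s. t_p = π/ω_d = 2.33 s.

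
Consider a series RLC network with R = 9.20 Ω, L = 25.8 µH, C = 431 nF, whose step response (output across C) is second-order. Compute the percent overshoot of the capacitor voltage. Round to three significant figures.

For a series RLC circuit (capacitor voltage as output), ω_n = 1/√(LC) = 1/√(25.8 µH · 431 nF) = 300000 rad/s.
ζ = (R/2)·√(C/L) = (9.20/2)·√(431 nF/25.8 µH) = 0.595.
%OS = 100 e^{−πζ/√(1−ζ²)} with ζ = 0.595 gives 9.80%.

%OS ≈ 9.80%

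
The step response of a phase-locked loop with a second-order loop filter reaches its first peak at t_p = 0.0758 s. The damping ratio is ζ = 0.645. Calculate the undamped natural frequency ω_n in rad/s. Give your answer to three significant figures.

ω_n ≈ 54.2 rad/s

Peak time t_p = π/ω_d, so ω_d = π/t_p = π/0.0758 = 41.4 rad/s.
ω_n = ω_d/√(1−ζ²) = 41.4/√0.584 = 54.2 rad/s.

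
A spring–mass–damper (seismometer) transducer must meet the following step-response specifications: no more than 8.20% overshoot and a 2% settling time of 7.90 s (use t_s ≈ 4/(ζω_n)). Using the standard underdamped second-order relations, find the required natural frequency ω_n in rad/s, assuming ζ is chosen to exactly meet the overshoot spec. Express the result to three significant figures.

ζ = −ln(OS)/√(π² + (ln OS)²). With OS = 0.0820, ln OS = −2.501 and ζ = 2.501/4.016 = 0.623.
From t_s ≈ 4/(ζω_n): ω_n = 4/(ζ·t_s) = 4/(0.623·7.90) = 0.813 rad/s.

ω_n ≈ 0.813 rad/s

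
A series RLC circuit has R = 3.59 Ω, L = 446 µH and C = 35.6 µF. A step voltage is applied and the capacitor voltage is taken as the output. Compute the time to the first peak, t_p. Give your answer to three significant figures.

For a series RLC circuit (capacitor voltage as output), ω_n = 1/√(LC) = 1/√(446 µH · 35.6 µF) = 7940 rad/s.
ζ = (R/2)·√(C/L) = (3.59/2)·√(35.6 µF/446 µH) = 0.507.
The damped frequency ω_d = ω_n√(1−ζ²) = 6840 rad/s. t_p = π/ω_d = 0.000459 s.

t_p ≈ 0.000459 s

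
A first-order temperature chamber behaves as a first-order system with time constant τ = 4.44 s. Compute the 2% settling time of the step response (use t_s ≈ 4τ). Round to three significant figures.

t_s ≈ 4τ = 17.8 s.

t_s ≈ 17.8 s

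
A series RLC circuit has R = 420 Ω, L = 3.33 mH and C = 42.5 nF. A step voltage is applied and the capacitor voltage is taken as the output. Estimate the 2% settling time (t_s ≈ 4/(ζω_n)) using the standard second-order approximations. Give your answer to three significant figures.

t_s ≈ 0.0000634 s

For a series RLC circuit (capacitor voltage as output), ω_n = 1/√(LC) = 1/√(3.33 mH · 42.5 nF) = 84100 rad/s.
ζ = (R/2)·√(C/L) = (420/2)·√(42.5 nF/3.33 mH) = 0.750.
t_s ≈ 4/(ζω_n) = 0.0000634 s.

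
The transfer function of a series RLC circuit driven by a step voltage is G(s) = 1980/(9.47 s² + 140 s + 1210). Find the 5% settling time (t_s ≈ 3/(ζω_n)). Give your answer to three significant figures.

Dividing through by 9.47: denominator becomes s² + 14.78 s + 127.8.
So ω_n = √127.8 = 11.3 rad/s and ζ = 14.78/(2·11.3) = 0.654.
t_s ≈ 3/(ζω_n) = 0.406 s.

t_s ≈ 0.406 s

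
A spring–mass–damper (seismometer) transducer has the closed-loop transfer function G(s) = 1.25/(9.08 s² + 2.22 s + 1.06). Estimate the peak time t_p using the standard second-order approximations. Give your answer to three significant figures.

Dividing through by 9.08: denominator becomes s² + 0.2445 s + 0.1167.
So ω_n = √0.1167 = 0.342 rad/s and ζ = 0.2445/(2·0.342) = 0.358.
ω_d = 0.342·√(1 − 0.358²) = 0.319 rad/s. t_p = π/ω_d = 9.85 s.

t_p ≈ 9.85 s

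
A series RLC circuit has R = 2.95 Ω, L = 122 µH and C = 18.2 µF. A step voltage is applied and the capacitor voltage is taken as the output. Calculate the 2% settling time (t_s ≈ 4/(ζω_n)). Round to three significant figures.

t_s ≈ 0.000331 s

For a series RLC circuit (capacitor voltage as output), ω_n = 1/√(LC) = 1/√(122 µH · 18.2 µF) = 21200 rad/s.
ζ = (R/2)·√(C/L) = (2.95/2)·√(18.2 µF/122 µH) = 0.570.
t_s ≈ 4/(ζω_n) = 0.000331 s.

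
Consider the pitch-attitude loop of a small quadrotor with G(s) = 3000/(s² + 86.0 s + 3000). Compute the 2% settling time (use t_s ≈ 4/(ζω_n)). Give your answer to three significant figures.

t_s ≈ 0.0930 s

Matching coefficients with s² + 2ζω_n s + ω_n² gives ω_n² = 3000 ⇒ ω_n = 54.8 rad/s, and ζ = 86.0/(2ω_n) = 0.785.
t_s ≈ 4/(ζω_n) = 4/(0.785·54.8) = 0.0930 s.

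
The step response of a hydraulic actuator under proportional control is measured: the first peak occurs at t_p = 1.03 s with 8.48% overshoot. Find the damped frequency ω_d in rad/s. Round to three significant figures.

ω_d ≈ 3.05 rad/s

t_p = π/ω_d, so ω_d = π/1.03 = 3.05 rad/s.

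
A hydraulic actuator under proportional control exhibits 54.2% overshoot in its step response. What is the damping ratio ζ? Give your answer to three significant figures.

ζ ≈ 0.191

ζ = −ln(OS)/√(π² + (ln OS)²). With OS = 0.542, ln OS = −0.6125 and ζ = 0.6125/3.201 = 0.191.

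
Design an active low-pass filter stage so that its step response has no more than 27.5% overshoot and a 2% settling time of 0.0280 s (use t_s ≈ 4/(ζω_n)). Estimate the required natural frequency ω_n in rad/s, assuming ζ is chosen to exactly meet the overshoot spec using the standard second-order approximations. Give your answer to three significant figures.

From %OS = 100·exp(−πζ/√(1−ζ²)), invert to get ζ = −ln(OS)/√(π² + ln²(OS)) with OS = 0.275.
−ln 0.275 = 1.291, so ζ = 1.291/√(π² + 1.667) = 0.380.
Then ω_n = 4/(ζ t_s) = 4/(0.380 × 0.0280) = 376 rad/s.

ω_n ≈ 376 rad/s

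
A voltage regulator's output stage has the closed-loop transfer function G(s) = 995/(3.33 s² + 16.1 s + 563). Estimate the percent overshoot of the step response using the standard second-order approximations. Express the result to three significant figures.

Dividing through by 3.33: denominator becomes s² + 4.835 s + 169.1.
So ω_n = √169.1 = 13.0 rad/s and ζ = 4.835/(2·13.0) = 0.186.
%OS = 100 e^{−πζ/√(1−ζ²)} with ζ = 0.186 gives 55.2%.

%OS ≈ 55.2%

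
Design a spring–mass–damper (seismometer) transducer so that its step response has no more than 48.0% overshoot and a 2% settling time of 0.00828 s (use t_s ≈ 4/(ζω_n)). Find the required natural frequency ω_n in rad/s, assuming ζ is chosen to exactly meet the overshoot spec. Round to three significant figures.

ω_n ≈ 2120 rad/s

From %OS = 100·exp(−πζ/√(1−ζ²)), invert to get ζ = −ln(OS)/√(π² + ln²(OS)) with OS = 0.480.
−ln 0.480 = 0.7340, so ζ = 0.7340/√(π² + 0.5387) = 0.228.
Then ω_n = 4/(ζ t_s) = 4/(0.228 × 0.00828) = 2120 rad/s.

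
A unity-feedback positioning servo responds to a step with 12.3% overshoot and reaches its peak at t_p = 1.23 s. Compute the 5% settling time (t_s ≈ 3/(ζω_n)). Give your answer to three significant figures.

From the overshoot, ζ = −ln(OS)/√(π²+ln²(OS)) = 0.555.
t_p = π/ω_d ⇒ ω_d = 2.55 rad/s; then ω_n = ω_d/√(1−ζ²) = 3.07 rad/s.
t_s ≈ 3/(ζω_n) = 3/(0.555·3.07) = 1.76 s.

t_s ≈ 1.76 s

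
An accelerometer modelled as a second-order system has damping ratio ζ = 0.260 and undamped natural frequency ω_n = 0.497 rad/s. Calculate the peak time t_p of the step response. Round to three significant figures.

t_p ≈ 6.55 s

The damped frequency is ω_d = ω_n√(1−ζ²) = 0.497·√(1−0.0676) = 0.480 rad/s.
Peak time t_p = π/ω_d = π/0.480 = 6.55 s.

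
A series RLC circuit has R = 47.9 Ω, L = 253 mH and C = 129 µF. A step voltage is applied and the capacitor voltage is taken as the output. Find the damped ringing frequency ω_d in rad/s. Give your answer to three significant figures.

For a series RLC circuit (capacitor voltage as output), ω_n = 1/√(LC) = 1/√(253 mH · 129 µF) = 175 rad/s.
ζ = (R/2)·√(C/L) = (47.9/2)·√(129 µF/253 mH) = 0.541.
The damped frequency ω_d = ω_n√(1−ζ²) = 147 rad/s.

ω_d ≈ 147 rad/s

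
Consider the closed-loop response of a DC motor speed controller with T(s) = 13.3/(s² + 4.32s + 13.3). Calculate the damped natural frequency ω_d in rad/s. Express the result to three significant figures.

Comparing the denominator to s² + 2ζω_n s + ω_n²: ω_n = √13.3 = 3.65 rad/s, and 2ζω_n = 4.32 so ζ = 4.32/(2·3.65) = 0.592.
ω_d = 3.65·√(1 − 0.592²) = 2.94 rad/s.

ω_d ≈ 2.94 rad/s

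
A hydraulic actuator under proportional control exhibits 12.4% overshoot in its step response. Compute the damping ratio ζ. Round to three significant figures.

Inverting the overshoot relation: ζ = |ln 0.124|/√(π² + ln²0.124) = 0.553.

ζ ≈ 0.553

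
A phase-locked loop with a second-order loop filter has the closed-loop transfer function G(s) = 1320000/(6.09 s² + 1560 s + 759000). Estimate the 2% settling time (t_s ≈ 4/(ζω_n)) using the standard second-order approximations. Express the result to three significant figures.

t_s ≈ 0.0312 s

Dividing through by 6.09: denominator becomes s² + 256.2 s + 124600.
So ω_n = √124600 = 353 rad/s and ζ = 256.2/(2·353) = 0.363.
t_s ≈ 4/(ζω_n) = 0.0312 s.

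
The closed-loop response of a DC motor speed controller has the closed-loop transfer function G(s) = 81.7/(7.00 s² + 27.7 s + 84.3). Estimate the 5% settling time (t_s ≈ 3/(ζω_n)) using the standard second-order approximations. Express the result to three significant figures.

Dividing through by 7.00: denominator becomes s² + 3.957 s + 12.04.
So ω_n = √12.04 = 3.47 rad/s and ζ = 3.957/(2·3.47) = 0.570.
t_s ≈ 3/(ζω_n) = 1.52 s.

t_s ≈ 1.52 s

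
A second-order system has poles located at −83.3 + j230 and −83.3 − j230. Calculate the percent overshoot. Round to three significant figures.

%OS ≈ 32.1%

With σ = 83.3, ω_d = 230: ω_n = √(σ²+ω_d²) = 245 rad/s, ζ = σ/ω_n = 0.341.
%OS = 100 e^{−πζ/√(1−ζ²)} with ζ = 0.341 gives 32.1%.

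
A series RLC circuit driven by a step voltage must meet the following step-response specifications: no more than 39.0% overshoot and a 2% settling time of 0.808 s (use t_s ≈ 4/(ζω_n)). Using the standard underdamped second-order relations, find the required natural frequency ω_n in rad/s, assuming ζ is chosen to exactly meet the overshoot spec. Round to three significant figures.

ω_n ≈ 17.2 rad/s

From %OS = 100·exp(−πζ/√(1−ζ²)), invert to get ζ = −ln(OS)/√(π² + ln²(OS)) with OS = 0.390.
−ln 0.390 = 0.9416, so ζ = 0.9416/√(π² + 0.8866) = 0.287.
Then ω_n = 4/(ζ t_s) = 4/(0.287 × 0.808) = 17.2 rad/s.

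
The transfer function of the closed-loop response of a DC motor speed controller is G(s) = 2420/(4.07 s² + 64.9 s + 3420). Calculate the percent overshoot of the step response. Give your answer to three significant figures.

%OS ≈ 40.7%

Dividing through by 4.07: denominator becomes s² + 15.95 s + 840.3.
So ω_n = √840.3 = 29.0 rad/s and ζ = 15.95/(2·29.0) = 0.275.
%OS = 100 e^{−πζ/√(1−ζ²)} with ζ = 0.275 gives 40.7%.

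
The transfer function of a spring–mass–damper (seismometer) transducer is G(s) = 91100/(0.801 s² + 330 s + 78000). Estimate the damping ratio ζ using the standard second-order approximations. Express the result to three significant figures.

Dividing through by 0.801: denominator becomes s² + 412.0 s + 97380.
So ω_n = √97380 = 312 rad/s and ζ = 412.0/(2·312) = 0.660.

ζ ≈ 0.660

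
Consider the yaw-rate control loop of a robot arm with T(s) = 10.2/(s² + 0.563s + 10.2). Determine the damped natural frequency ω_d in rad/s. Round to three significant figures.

ω_d ≈ 3.18 rad/s

ω_n = √10.2 = 3.19 rad/s; ζ = 0.563/(2·3.19) = 0.0881.
ω_d = 3.19·√(1 − 0.0881²) = 3.18 rad/s.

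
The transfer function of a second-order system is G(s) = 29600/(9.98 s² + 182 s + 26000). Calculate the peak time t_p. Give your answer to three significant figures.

t_p ≈ 0.0626 s

Dividing through by 9.98: denominator becomes s² + 18.24 s + 2605.
So ω_n = √2605 = 51.0 rad/s and ζ = 18.24/(2·51.0) = 0.179.
ω_d = ω_n√(1−ζ²) = 50.2 rad/s. t_p = π/ω_d = 0.0626 s.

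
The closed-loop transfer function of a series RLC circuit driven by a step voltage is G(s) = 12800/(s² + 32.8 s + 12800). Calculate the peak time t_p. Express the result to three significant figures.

Matching coefficients with s² + 2ζω_n s + ω_n² gives ω_n² = 12800 ⇒ ω_n = 113 rad/s, and ζ = 32.8/(2ω_n) = 0.145.
ω_d = ω_n√(1−ζ²) = 112 rad/s. Then t_p = π/ω_d = 0.0281 s.

t_p ≈ 0.0281 s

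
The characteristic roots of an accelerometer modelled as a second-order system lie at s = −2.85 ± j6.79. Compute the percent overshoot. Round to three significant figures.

%OS ≈ 26.7%

The poles are at −σ ± jω_d with σ = 2.85 and ω_d = 6.79, so ω_n = √(σ²+ω_d²) = 7.36 rad/s and ζ = σ/ω_n = 0.387.
Overshoot: exp(−π·0.387/√(1−0.387²)) = 0.267, i.e. 26.7%.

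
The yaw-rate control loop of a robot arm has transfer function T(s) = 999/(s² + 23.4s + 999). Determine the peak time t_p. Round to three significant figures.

Comparing the denominator to s² + 2ζω_n s + ω_n²: ω_n = √999 = 31.6 rad/s, and 2ζω_n = 23.4 so ζ = 23.4/(2·31.6) = 0.370.
The damped frequency ω_d = ω_n√(1−ζ²) = 29.4 rad/s. Then t_p = π/ω_d = 0.107 s.

t_p ≈ 0.107 s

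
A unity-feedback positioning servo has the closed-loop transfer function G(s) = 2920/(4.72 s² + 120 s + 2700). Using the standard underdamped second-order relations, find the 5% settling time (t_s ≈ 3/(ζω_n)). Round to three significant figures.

t_s ≈ 0.236 s

Dividing through by 4.72: denominator becomes s² + 25.42 s + 572.0.
So ω_n = √572.0 = 23.9 rad/s and ζ = 25.42/(2·23.9) = 0.531.
t_s ≈ 3/(ζω_n) = 0.236 s.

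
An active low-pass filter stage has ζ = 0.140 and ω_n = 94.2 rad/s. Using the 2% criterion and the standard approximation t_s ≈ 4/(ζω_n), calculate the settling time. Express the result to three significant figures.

t_s ≈ 4/(ζω_n) = 4/(0.140 × 94.2) = 0.303 s.

t_s ≈ 0.303 s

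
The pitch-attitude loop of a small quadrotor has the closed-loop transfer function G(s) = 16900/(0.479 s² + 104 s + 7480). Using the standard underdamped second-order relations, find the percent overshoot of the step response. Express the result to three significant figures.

Dividing through by 0.479: denominator becomes s² + 217.1 s + 15620.
So ω_n = √15620 = 125 rad/s and ζ = 217.1/(2·125) = 0.869.
Overshoot: exp(−π·0.869/√(1−0.869²)) = 0.00404, i.e. 0.404%.

%OS ≈ 0.404%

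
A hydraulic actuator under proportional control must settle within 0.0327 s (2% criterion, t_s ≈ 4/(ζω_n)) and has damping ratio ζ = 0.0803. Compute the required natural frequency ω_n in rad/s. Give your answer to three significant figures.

ω_n ≈ 1520 rad/s

Rearranging t_s ≈ 4/(ζω_n) gives ω_n = 4/(ζ·t_s) = 4/(0.0803 × 0.0327) = 1520 rad/s.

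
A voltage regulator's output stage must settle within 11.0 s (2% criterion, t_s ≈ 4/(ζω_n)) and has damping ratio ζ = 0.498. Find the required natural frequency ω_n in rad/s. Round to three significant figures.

Rearranging t_s ≈ 4/(ζω_n) gives ω_n = 4/(ζ·t_s) = 4/(0.498 × 11.0) = 0.730 rad/s.

ω_n ≈ 0.730 rad/s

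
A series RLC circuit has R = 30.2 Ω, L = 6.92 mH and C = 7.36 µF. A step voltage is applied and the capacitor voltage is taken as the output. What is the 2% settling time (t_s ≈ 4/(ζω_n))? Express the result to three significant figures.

For a series RLC circuit (capacitor voltage as output), ω_n = 1/√(LC) = 1/√(6.92 mH · 7.36 µF) = 4430 rad/s.
ζ = (R/2)·√(C/L) = (30.2/2)·√(7.36 µF/6.92 mH) = 0.492.
t_s ≈ 4/(ζω_n) = 0.00183 s.

t_s ≈ 0.00183 s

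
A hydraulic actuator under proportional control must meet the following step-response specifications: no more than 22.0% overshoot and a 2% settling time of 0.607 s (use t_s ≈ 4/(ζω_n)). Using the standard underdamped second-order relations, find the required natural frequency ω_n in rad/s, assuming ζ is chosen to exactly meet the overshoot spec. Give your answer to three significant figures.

ω_n ≈ 15.2 rad/s

From %OS = 100·exp(−πζ/√(1−ζ²)), invert to get ζ = −ln(OS)/√(π² + ln²(OS)) with OS = 0.220.
−ln 0.220 = 1.514, so ζ = 1.514/√(π² + 2.293) = 0.434.
Then ω_n = 4/(ζ t_s) = 4/(0.434 × 0.607) = 15.2 rad/s.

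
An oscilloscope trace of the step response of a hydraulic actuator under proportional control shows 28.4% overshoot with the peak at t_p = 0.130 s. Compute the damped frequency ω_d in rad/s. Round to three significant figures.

t_p = π/ω_d, so ω_d = π/0.130 = 24.2 rad/s.

ω_d ≈ 24.2 rad/s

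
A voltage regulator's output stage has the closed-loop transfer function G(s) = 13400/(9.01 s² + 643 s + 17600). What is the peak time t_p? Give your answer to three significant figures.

t_p ≈ 0.120 s

Dividing through by 9.01: denominator becomes s² + 71.37 s + 1953.
So ω_n = √1953 = 44.2 rad/s and ζ = 71.37/(2·44.2) = 0.807.
The damped frequency ω_d = ω_n√(1−ζ²) = 26.1 rad/s. t_p = π/ω_d = 0.120 s.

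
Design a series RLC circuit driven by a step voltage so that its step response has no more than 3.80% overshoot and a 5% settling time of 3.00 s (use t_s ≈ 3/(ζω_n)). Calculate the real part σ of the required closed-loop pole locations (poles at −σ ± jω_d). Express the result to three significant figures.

The settling-time spec alone fixes σ = ζω_n = 3/t_s = 3/3.00 = 1.00.
(Overshoot then fixes ζ = 0.721 and hence ω_d = σ·√(1−ζ²)/ζ = 0.961 rad/s.)

σ ≈ 1.00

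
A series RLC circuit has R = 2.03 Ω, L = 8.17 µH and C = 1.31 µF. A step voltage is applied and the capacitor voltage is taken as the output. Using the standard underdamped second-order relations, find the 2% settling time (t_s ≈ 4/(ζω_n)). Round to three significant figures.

For a series RLC circuit (capacitor voltage as output), ω_n = 1/√(LC) = 1/√(8.17 µH · 1.31 µF) = 306000 rad/s.
ζ = (R/2)·√(C/L) = (2.03/2)·√(1.31 µF/8.17 µH) = 0.406.
t_s ≈ 4/(ζω_n) = 0.0000322 s.

t_s ≈ 0.0000322 s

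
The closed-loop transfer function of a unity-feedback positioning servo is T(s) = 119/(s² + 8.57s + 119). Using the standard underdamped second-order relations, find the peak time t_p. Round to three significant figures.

t_p ≈ 0.313 s

ω_n = √119 = 10.9 rad/s; ζ = 8.57/(2·10.9) = 0.393.
ω_d = 10.9·√(1 − 0.393²) = 10.0 rad/s. Then t_p = π/ω_d = 0.313 s.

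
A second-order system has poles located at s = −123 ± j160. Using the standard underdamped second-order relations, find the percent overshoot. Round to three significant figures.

The poles are at −σ ± jω_d with σ = 123 and ω_d = 160, so ω_n = √(σ²+ω_d²) = 202 rad/s and ζ = σ/ω_n = 0.609.
%OS = 100·exp(−πζ/√(1−ζ²)) = 8.94%.

%OS ≈ 8.94%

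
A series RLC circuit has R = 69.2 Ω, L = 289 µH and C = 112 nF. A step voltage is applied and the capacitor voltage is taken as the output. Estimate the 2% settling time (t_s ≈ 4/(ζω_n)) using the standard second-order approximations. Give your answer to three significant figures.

t_s ≈ 0.0000334 s

For a series RLC circuit (capacitor voltage as output), ω_n = 1/√(LC) = 1/√(289 µH · 112 nF) = 176000 rad/s.
ζ = (R/2)·√(C/L) = (69.2/2)·√(112 nF/289 µH) = 0.681.
t_s ≈ 4/(ζω_n) = 0.0000334 s.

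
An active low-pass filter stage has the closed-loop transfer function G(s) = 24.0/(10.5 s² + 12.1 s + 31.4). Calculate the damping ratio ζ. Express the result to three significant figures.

Dividing through by 10.5: denominator becomes s² + 1.152 s + 2.990.
So ω_n = √2.990 = 1.73 rad/s and ζ = 1.152/(2·1.73) = 0.333.

ζ ≈ 0.333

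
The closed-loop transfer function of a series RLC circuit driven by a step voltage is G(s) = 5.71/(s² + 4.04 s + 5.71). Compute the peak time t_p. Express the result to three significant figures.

t_p ≈ 2.46 s

Matching coefficients with s² + 2ζω_n s + ω_n² gives ω_n² = 5.71 ⇒ ω_n = 2.39 rad/s, and ζ = 4.04/(2ω_n) = 0.845.
ω_d = ω_n√(1−ζ²) = 1.28 rad/s. Then t_p = π/ω_d = 2.46 s.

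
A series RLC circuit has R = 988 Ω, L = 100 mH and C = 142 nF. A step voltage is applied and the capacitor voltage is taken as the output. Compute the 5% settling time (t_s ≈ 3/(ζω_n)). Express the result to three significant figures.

t_s ≈ 0.000607 s

For a series RLC circuit (capacitor voltage as output), ω_n = 1/√(LC) = 1/√(100 mH · 142 nF) = 8390 rad/s.
ζ = (R/2)·√(C/L) = (988/2)·√(142 nF/100 mH) = 0.589.
t_s ≈ 3/(ζω_n) = 0.000607 s.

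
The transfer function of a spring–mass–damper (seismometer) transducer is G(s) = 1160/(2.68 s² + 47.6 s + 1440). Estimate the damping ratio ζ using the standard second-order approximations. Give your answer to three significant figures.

Dividing through by 2.68: denominator becomes s² + 17.76 s + 537.3.
So ω_n = √537.3 = 23.2 rad/s and ζ = 17.76/(2·23.2) = 0.383.

ζ ≈ 0.383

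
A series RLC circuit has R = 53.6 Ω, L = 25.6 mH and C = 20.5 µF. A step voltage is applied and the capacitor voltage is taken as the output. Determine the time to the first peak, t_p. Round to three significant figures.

t_p ≈ 0.00349 s

For a series RLC circuit (capacitor voltage as output), ω_n = 1/√(LC) = 1/√(25.6 mH · 20.5 µF) = 1380 rad/s.
ζ = (R/2)·√(C/L) = (53.6/2)·√(20.5 µF/25.6 mH) = 0.758.
ω_d = ω_n√(1−ζ²) = 900 rad/s. t_p = π/ω_d = 0.00349 s.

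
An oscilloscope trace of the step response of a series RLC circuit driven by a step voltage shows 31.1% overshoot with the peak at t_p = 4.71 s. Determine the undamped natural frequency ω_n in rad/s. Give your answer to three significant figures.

From the overshoot, ζ = −ln(OS)/√(π²+ln²(OS)) = 0.348.
t_p = π/ω_d ⇒ ω_d = 0.667 rad/s; then ω_n = ω_d/√(1−ζ²) = 0.712 rad/s.

ω_n ≈ 0.712 rad/s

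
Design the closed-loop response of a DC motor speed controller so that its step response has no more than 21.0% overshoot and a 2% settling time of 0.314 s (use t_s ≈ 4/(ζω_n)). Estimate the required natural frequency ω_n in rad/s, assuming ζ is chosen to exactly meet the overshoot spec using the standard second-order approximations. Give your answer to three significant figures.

Inverting the overshoot relation: ζ = |ln 0.210|/√(π² + ln²0.210) = 0.445.
Then ω_n = 4/(ζ t_s) = 4/(0.445 × 0.314) = 28.6 rad/s.

ω_n ≈ 28.6 rad/s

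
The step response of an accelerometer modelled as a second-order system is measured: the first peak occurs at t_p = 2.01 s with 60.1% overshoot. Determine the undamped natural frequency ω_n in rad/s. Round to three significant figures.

ζ from %OS: ζ = |ln 0.601|/√(π²+ln²0.601) = 0.160.
t_p = π/ω_d ⇒ ω_d = 1.56 rad/s; then ω_n = ω_d/√(1−ζ²) = 1.58 rad/s.

ω_n ≈ 1.58 rad/s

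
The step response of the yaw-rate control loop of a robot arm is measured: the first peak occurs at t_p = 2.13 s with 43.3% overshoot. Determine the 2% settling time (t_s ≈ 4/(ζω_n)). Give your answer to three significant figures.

ζ from %OS: ζ = |ln 0.433|/√(π²+ln²0.433) = 0.257.
t_p = π/ω_d ⇒ ω_d = 1.47 rad/s; then ω_n = ω_d/√(1−ζ²) = 1.53 rad/s.
t_s ≈ 4/(ζω_n) = 4/(0.257·1.53) = 10.2 s.

t_s ≈ 10.2 s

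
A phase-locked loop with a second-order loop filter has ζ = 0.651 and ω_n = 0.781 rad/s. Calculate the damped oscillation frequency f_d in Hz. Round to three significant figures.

ω_d = ω_n√(1−ζ²) = 0.781·√0.576 = 0.593 rad/s.
f_d = ω_d/(2π) = 0.0944 Hz.

f_d ≈ 0.0944 Hz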